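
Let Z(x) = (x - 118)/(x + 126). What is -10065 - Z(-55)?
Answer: -714442/71 ≈ -10063.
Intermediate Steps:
Z(x) = (-118 + x)/(126 + x)
-10065 - Z(-55) = -10065 - (-118 - 55)/(126 - 55) = -10065 - (-173)/71 = -10065 - 1*(-173/71) = -10065 + 173/71 = -714442/71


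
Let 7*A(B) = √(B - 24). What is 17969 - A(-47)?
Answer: 17969 - I*√71/7 ≈ 17969.0 - 1.2037*I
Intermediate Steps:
A(B) = √(-24 + B)/7 (A(B) = √(B - 24)/7 = √(-24 + B)/7)
17969 - A(-47) = 17969 - √(-24 - 47)/7 = 17969 - √(-71)/7 = 17969 - I*√71/7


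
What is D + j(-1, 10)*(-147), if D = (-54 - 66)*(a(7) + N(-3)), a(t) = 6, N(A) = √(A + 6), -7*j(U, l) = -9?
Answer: -909 - 120*√3 ≈ -1116.8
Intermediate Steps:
j(U, l) = 9/7 (j(U, l) = -⅐*(-9) = 9/7)
N(A) = √(6 + A)
D = -720 - 120*√3 (D = (-54 - 66)*(6 + √(6 - 3)) = -120*(6 + √3) = -720 - 120*√3 ≈ -927.85)
D + j(-1, 10)*(-147) = (-720 - 120*√3) + (9/7)*(-147) = (-720 - 120*√3) - 189 = -909 - 120*√3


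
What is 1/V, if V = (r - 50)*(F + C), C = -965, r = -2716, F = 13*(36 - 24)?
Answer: 1/2237694 ≈ 4.4689e-7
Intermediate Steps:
F = 156 (F = 13*12 = 156)
V = 2237694 (V = (-2716 - 50)*(156 - 965) = -2766*(-809) = 2237694)
1/V = 1/2237694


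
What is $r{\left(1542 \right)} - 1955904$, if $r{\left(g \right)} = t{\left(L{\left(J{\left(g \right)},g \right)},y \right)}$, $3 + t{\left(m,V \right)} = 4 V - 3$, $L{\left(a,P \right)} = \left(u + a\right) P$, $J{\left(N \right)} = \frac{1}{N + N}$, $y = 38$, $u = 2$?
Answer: $-1955758$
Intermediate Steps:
$J{\left(N \right)} = \frac{1}{2 N}$
$L{\left(a,P \right)} = P \left(2 + a\right)$ ($L{\left(a,P \right)} = \left(2 + a\right) P = P \left(2 + a\right)$)
$t{\left(m,V \right)} = -6 + 4 V$ ($t{\left(m,V \right)} = -3 + \left(4 V - 3\right) = -3 + \left(-3 + 4 V\right) = -6 + 4 V$)
$r{\left(g \right)} = 146$ ($r{\left(g \right)} = -6 + 4 \cdot 38 = -6 + 152 = 146$)
$r{\left(1542 \right)} - 1955904 = 146 - 1955904 = -1955758$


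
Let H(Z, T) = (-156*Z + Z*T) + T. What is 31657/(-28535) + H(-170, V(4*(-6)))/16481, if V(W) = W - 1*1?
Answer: 355569558/470285335 ≈ 0.75607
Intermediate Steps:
V(W) = -1 + W (V(W) = W - 1 = -1 + W)
H(Z, T) = T - 156*Z + T*Z (H(Z, T) = (-156*Z + T*Z) + T = T - 156*Z + T*Z)
31657/(-28535) + H(-170, V(4*(-6)))/16481 = 31657/(-28535) + ((-1 + 4*(-6)) - 156*(-170) + (-1 + 4*(-6))*(-170))/16481 = 31657*(-1/28535) + ((-1 - 24) + 26520 + (-1 - 24)*(-170))*(1/16481) = -31657/28535 + (-25 + 26520 - 25*(-170))*(1/16481) = -31657/28535 + (-25 + 26520 + 4250)*(1/16481) = -31657/28535 + 30745*(1/16481) = -31657/28535 + 30745/16481 = 355569558/470285335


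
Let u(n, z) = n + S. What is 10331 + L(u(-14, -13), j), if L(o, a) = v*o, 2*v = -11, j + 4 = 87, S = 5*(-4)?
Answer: 10518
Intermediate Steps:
S = -20
j = 83 (j = -4 + 87 = 83)
u(n, z) = -20 + n (u(n, z) = n - 20 = -20 + n)
v = -11/2 (v = (½)*(-11) = -11/2 ≈ -5.5000)
L(o, a) = -11*o/2
10331 + L(u(-14, -13), j) = 10331 - 11*(-20 - 14)/2 = 10331 - 11/2*(-34) = 10331 + 187 = 10518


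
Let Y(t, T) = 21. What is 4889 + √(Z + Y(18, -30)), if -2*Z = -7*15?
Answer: 4889 + 7*√6/2 ≈ 4897.6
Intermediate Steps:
Z = 105/2 (Z = -(-7)*15/2 = -½*(-105) = 105/2 ≈ 52.500)
4889 + √(Z + Y(18, -30)) = 4889 + √(105/2 + 21) = 4889 + √(147/2) = 4889 + 7*√6/2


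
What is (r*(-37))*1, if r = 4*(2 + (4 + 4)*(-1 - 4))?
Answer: 5624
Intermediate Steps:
r = -152 (r = 4*(2 + 8*(-5)) = 4*(2 - 40) = 4*(-38) = -152)
(r*(-37))*1 = -152*(-37)*1 = 5624*1 = 5624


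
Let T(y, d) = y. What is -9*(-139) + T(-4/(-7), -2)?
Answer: 8761/7 ≈ 1251.6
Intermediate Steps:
-9*(-139) + T(-4/(-7), -2) = -9*(-139) - 4/(-7) = 1251 - 4*(-⅐) = 1251 + 4/7 = 8761/7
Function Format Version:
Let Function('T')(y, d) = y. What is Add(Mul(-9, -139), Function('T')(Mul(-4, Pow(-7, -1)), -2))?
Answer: Rational(8761, 7) ≈ 1251.6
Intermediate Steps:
Add(Mul(-9, -139), Function('T')(Mul(-4, Pow(-7, -1)), -2)) = Add(Mul(-9, -139), Mul(-4, Pow(-7, -1))) = Add(1251, Mul(-4, Rational(-1, 7))) = Add(1251, Rational(4, 7)) = Rational(8761, 7)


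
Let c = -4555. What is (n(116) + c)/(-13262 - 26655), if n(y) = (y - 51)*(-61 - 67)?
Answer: 12875/39917 ≈ 0.32254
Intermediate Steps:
n(y) = 6528 - 128*y (n(y) = (-51 + y)*(-128) = 6528 - 128*y)
(n(116) + c)/(-13262 - 26655) = ((6528 - 128*116) - 4555)/(-13262 - 26655) = ((6528 - 14848) - 4555)/(-39917) = (-8320 - 4555)*(-1/39917) = -12875*(-1/39917) = 12875/39917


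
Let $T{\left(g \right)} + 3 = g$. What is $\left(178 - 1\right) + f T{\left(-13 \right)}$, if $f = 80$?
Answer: $-1103$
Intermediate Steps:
$T{\left(g \right)} = -3 + g$
$\left(178 - 1\right) + f T{\left(-13 \right)} = \left(178 - 1\right) + 80 \left(-3 - 13\right) = \left(178 - 1\right) + 80 \left(-16\right) = 177 - 1280 = -1103$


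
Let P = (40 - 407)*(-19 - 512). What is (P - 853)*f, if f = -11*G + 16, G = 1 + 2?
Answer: -3298408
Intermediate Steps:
G = 3
f = -17 (f = -11*3 + 16 = -33 + 16 = -17)
P = 194877 (P = -367*(-531) = 194877)
(P - 853)*f = (194877 - 853)*(-17) = 194024*(-17) = -3298408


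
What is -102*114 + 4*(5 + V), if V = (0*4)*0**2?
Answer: -11608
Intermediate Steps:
V = 0 (V = 0*0 = 0)
-102*114 + 4*(5 + V) = -102*114 + 4*(5 + 0) = -11628 + 4*5 = -11628 + 20 = -11608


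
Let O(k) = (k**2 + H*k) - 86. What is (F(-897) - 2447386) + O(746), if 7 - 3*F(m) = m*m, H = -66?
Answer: -6625178/3 ≈ -2.2084e+6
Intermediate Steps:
F(m) = 7/3 - m**2/3 (F(m) = 7/3 - m*m/3 = 7/3 - m**2/3)
O(k) = -86 + k**2 - 66*k (O(k) = (k**2 - 66*k) - 86 = -86 + k**2 - 66*k)
(F(-897) - 2447386) + O(746) = ((7/3 - 1/3*(-897)**2) - 2447386) + (-86 + 746**2 - 66*746) = ((7/3 - 1/3*804609) - 2447386) + (-86 + 556516 - 49236) = ((7/3 - 268203) - 2447386) + 507194 = (-804602/3 - 2447386) + 507194 = -8146760/3 + 507194 = -6625178/3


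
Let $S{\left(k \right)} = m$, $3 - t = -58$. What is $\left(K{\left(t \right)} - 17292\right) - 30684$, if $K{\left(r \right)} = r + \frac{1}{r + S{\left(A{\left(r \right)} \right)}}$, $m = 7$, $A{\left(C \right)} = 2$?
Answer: $- \frac{3258219}{68} \approx -47915.0$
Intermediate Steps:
$t = 61$ ($t = 3 - -58 = 3 + 58 = 61$)
$S{\left(k \right)} = 7$
$K{\left(r \right)} = r + \frac{1}{7 + r}$ ($K{\left(r \right)} = r + \frac{1}{r + 7} = r + \frac{1}{7 + r}$)
$\left(K{\left(t \right)} - 17292\right) - 30684 = \left(\frac{1 + 61^{2} + 7 \cdot 61}{7 + 61} - 17292\right) - 30684 = \left(\frac{1 + 3721 + 427}{68} - 17292\right) - 30684 = \left(\frac{1}{68} \cdot 4149 - 17292\right) - 30684 = \left(\frac{4149}{68} - 17292\right) - 30684 = - \frac{1171707}{68} - 30684 = - \frac{3258219}{68}$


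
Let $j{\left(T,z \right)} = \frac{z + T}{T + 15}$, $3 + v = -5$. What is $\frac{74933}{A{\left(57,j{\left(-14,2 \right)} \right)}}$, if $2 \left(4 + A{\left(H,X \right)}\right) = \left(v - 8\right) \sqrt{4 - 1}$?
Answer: $\frac{74933}{44} - \frac{74933 \sqrt{3}}{22} \approx -4196.4$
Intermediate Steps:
$v = -8$ ($v = -3 - 5 = -8$)
$j{\left(T,z \right)} = \frac{T + z}{15 + T}$
$A{\left(H,X \right)} = -4 - 8 \sqrt{3}$ ($A{\left(H,X \right)} = -4 + \frac{\left(-8 - 8\right) \sqrt{4 - 1}}{2} = -4 + \frac{\left(-16\right) \sqrt{3}}{2} = -4 - 8 \sqrt{3}$)
$\frac{74933}{A{\left(57,j{\left(-14,2 \right)} \right)}} = \frac{74933}{-4 - 8 \sqrt{3}}$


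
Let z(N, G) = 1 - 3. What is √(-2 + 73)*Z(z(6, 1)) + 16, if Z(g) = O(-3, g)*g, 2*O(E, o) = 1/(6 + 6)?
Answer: 16 - √71/12 ≈ 15.298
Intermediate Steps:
z(N, G) = -2
O(E, o) = 1/24 (O(E, o) = 1/(2*(6 + 6)) = (½)/12 = (½)*(1/12) = 1/24)
Z(g) = g/24
√(-2 + 73)*Z(z(6, 1)) + 16 = √(-2 + 73)*((1/24)*(-2)) + 16 = √71*(-1/12) + 16 = -√71/12 + 16 = 16 - √71/12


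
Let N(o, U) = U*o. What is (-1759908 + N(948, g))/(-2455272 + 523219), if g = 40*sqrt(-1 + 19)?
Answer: 1759908/1932053 - 113760*sqrt(2)/1932053 ≈ 0.82763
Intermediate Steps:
g = 120*sqrt(2) (g = 40*sqrt(18) = 40*(3*sqrt(2)) = 120*sqrt(2) ≈ 169.71)
(-1759908 + N(948, g))/(-2455272 + 523219) = (-1759908 + (120*sqrt(2))*948)/(-2455272 + 523219) = (-1759908 + 113760*sqrt(2))/(-1932053) = (-1759908 + 113760*sqrt(2))*(-1/1932053) = 1759908/1932053 - 113760*sqrt(2)/1932053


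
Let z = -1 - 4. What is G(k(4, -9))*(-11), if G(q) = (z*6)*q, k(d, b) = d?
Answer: 1320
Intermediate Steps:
z = -5
G(q) = -30*q (G(q) = (-5*6)*q = -30*q)
G(k(4, -9))*(-11) = -30*4*(-11) = -120*(-11) = 1320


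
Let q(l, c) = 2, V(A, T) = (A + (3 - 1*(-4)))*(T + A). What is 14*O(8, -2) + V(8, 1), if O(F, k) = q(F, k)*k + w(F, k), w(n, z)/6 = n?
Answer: 751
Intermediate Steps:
w(n, z) = 6*n
V(A, T) = (7 + A)*(A + T) (V(A, T) = (A + (3 + 4))*(A + T) = (A + 7)*(A + T) = (7 + A)*(A + T))
O(F, k) = 2*k + 6*F
14*O(8, -2) + V(8, 1) = 14*(2*(-2) + 6*8) + (8² + 7*8 + 7*1 + 8*1) = 14*(-4 + 48) + (64 + 56 + 7 + 8) = 14*44 + 135 = 616 + 135 = 751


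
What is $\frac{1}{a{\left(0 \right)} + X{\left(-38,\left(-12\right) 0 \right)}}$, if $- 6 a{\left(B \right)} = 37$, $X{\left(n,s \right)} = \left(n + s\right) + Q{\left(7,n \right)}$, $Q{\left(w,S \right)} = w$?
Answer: $- \frac{6}{223} \approx -0.026906$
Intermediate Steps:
$X{\left(n,s \right)} = 7 + n + s$ ($X{\left(n,s \right)} = \left(n + s\right) + 7 = 7 + n + s$)
$a{\left(B \right)} = - \frac{37}{6}$ ($a{\left(B \right)} = \left(- \frac{1}{6}\right) 37 = - \frac{37}{6}$)
$\frac{1}{a{\left(0 \right)} + X{\left(-38,\left(-12\right) 0 \right)}} = \frac{1}{- \frac{37}{6} - 31} = \frac{1}{- \frac{223}{6}} = - \frac{6}{223}$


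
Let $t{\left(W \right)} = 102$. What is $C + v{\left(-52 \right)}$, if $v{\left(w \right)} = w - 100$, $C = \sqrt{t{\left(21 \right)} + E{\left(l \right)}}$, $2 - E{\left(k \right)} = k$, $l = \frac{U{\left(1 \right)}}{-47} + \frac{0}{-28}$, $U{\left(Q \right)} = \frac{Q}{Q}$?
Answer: $-152 + \frac{\sqrt{229783}}{47} \approx -141.8$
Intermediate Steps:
$U{\left(Q \right)} = 1$
$l = - \frac{1}{47}$ ($l = 1 \frac{1}{-47} + \frac{0}{-28} = 1 \left(- \frac{1}{47}\right) + 0 \left(- \frac{1}{28}\right) = - \frac{1}{47} + 0 = - \frac{1}{47} \approx -0.021277$)
$E{\left(k \right)} = 2 - k$
$C = \frac{\sqrt{229783}}{47}$ ($C = \sqrt{102 + \left(2 - - \frac{1}{47}\right)} = \sqrt{102 + \left(2 + \frac{1}{47}\right)} = \sqrt{102 + \frac{95}{47}} = \sqrt{\frac{4889}{47}} = \frac{\sqrt{229783}}{47} \approx 10.199$)
$v{\left(w \right)} = -100 + w$ ($v{\left(w \right)} = w - 100 = -100 + w$)
$C + v{\left(-52 \right)} = \frac{\sqrt{229783}}{47} - 152 = -152 + \frac{\sqrt{229783}}{47}$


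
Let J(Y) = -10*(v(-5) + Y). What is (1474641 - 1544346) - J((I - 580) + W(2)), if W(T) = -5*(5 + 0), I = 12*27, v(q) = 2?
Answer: -72495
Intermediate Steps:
I = 324
W(T) = -25 (W(T) = -5*5 = -25)
J(Y) = -20 - 10*Y (J(Y) = -10*(2 + Y) = -20 - 10*Y)
(1474641 - 1544346) - J((I - 580) + W(2)) = (1474641 - 1544346) - (-20 - 10*((324 - 580) - 25)) = -69705 - (-20 - 10*(-256 - 25)) = -69705 - (-20 - 10*(-281)) = -69705 - (-20 + 2810) = -69705 - 1*2790 = -69705 - 2790 = -72495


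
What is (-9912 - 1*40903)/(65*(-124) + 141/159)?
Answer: 2693195/427133 ≈ 6.3053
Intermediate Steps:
(-9912 - 1*40903)/(65*(-124) + 141/159) = (-9912 - 40903)/(-8060 + 141*(1/159)) = -50815/(-8060 + 47/53) = -50815/(-427133/53) = -50815*(-53/427133) = 2693195/427133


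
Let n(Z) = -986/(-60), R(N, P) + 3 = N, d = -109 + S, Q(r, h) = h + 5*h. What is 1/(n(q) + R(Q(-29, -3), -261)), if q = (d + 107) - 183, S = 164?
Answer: -30/137 ≈ -0.21898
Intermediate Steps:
Q(r, h) = 6*h
d = 55 (d = -109 + 164 = 55)
R(N, P) = -3 + N
q = -21 (q = (55 + 107) - 183 = 162 - 183 = -21)
n(Z) = 493/30 (n(Z) = -986*(-1/60) = 493/30)
1/(n(q) + R(Q(-29, -3), -261)) = 1/(493/30 + (-3 + 6*(-3))) = 1/(493/30 + (-3 - 18)) = 1/(493/30 - 21) = 1/(-137/30) = -30/137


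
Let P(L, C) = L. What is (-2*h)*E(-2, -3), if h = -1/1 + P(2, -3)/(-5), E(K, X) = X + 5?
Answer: 28/5 ≈ 5.6000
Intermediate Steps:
E(K, X) = 5 + X
h = -7/5 (h = -1/1 + 2/(-5) = -1*1 + 2*(-⅕) = -1 - ⅖ = -7/5 ≈ -1.4000)
(-2*h)*E(-2, -3) = (-2*(-7/5))*(5 - 3) = (14/5)*2 = 28/5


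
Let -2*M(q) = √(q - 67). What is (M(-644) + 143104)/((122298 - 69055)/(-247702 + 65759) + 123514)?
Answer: 2002828544/1728650343 - 181943*I*√79/14981636306 ≈ 1.1586 - 0.00010794*I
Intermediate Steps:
M(q) = -√(-67 + q)/2 (M(q) = -√(q - 67)/2 = -√(-67 + q)/2)
(M(-644) + 143104)/((122298 - 69055)/(-247702 + 65759) + 123514) = (-√(-67 - 644)/2 + 143104)/((122298 - 69055)/(-247702 + 65759) + 123514) = (-3*I*√79/2 + 143104)/(53243/(-181943) + 123514) = (-3*I*√79/2 + 143104)/(53243*(-1/181943) + 123514) = (-3*I*√79/2 + 143104)/(-53243/181943 + 123514) = (143104 - 3*I*√79/2)/(22472454459/181943) = (143104 - 3*I*√79/2)*(181943/22472454459) = 2002828544/1728650343 - 181943*I*√79/14981636306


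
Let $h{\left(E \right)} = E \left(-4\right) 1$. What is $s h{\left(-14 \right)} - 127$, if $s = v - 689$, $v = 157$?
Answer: $-29919$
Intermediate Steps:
$h{\left(E \right)} = - 4 E$ ($h{\left(E \right)} = - 4 E 1 = - 4 E$)
$s = -532$ ($s = 157 - 689 = -532$)
$s h{\left(-14 \right)} - 127 = - 532 \left(\left(-4\right) \left(-14\right)\right) - 127 = \left(-532\right) 56 - 127 = -29792 - 127 = -29919$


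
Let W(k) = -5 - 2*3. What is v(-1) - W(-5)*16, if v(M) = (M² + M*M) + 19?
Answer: 197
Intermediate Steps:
W(k) = -11 (W(k) = -5 - 6 = -11)
v(M) = 19 + 2*M² (v(M) = (M² + M²) + 19 = 2*M² + 19 = 19 + 2*M²)
v(-1) - W(-5)*16 = (19 + 2*(-1)²) - (-11)*16 = (19 + 2*1) - 1*(-176) = (19 + 2) + 176 = 21 + 176 = 197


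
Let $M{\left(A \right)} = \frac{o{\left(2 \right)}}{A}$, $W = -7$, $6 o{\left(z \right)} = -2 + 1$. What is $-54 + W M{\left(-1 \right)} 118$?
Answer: $- \frac{575}{3} \approx -191.67$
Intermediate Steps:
$o{\left(z \right)} = - \frac{1}{6}$ ($o{\left(z \right)} = \frac{-2 + 1}{6} = \frac{1}{6} \left(-1\right) = - \frac{1}{6}$)
$M{\left(A \right)} = - \frac{1}{6 A}$
$-54 + W M{\left(-1 \right)} 118 = -54 + - 7 \left(- \frac{1}{6 \left(-1\right)}\right) 118 = -54 + - 7 \left(\left(- \frac{1}{6}\right) \left(-1\right)\right) 118 = -54 + \left(-7\right) \frac{1}{6} \cdot 118 = -54 - \frac{413}{3} = - \frac{575}{3}$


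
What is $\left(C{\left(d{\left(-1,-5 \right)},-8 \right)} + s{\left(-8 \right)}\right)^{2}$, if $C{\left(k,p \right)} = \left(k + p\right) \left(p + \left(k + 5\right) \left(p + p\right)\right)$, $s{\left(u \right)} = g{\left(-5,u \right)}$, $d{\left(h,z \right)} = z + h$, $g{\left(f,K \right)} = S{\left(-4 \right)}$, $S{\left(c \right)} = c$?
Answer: $13456$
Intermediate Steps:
$g{\left(f,K \right)} = -4$
$d{\left(h,z \right)} = h + z$
$s{\left(u \right)} = -4$
$C{\left(k,p \right)} = \left(k + p\right) \left(p + 2 p \left(5 + k\right)\right)$ ($C{\left(k,p \right)} = \left(k + p\right) \left(p + \left(5 + k\right) 2 p\right) = \left(k + p\right) \left(p + 2 p \left(5 + k\right)\right)$)
$\left(C{\left(d{\left(-1,-5 \right)},-8 \right)} + s{\left(-8 \right)}\right)^{2} = \left(- 8 \left(2 \left(-1 - 5\right)^{2} + 11 \left(-1 - 5\right) + 11 \left(-8\right) + 2 \left(-1 - 5\right) \left(-8\right)\right) - 4\right)^{2} = \left(- 8 \left(2 \left(-6\right)^{2} + 11 \left(-6\right) - 88 + 2 \left(-6\right) \left(-8\right)\right) - 4\right)^{2} = \left(- 8 \left(2 \cdot 36 - 66 - 88 + 96\right) - 4\right)^{2} = \left(- 8 \left(72 - 66 - 88 + 96\right) - 4\right)^{2} = \left(\left(-8\right) 14 - 4\right)^{2} = \left(-112 - 4\right)^{2} = \left(-116\right)^{2} = 13456$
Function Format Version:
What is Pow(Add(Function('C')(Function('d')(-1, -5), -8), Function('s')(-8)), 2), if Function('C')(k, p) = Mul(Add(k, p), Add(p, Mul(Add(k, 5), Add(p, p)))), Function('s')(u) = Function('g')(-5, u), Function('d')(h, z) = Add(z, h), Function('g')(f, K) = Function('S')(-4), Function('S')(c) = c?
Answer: 13456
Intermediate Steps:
Function('g')(f, K) = -4
Function('d')(h, z) = Add(h, z)
Function('s')(u) = -4
Function('C')(k, p) = Mul(Add(k, p), Add(p, Mul(2, p, Add(5, k)))) (Function('C')(k, p) = Mul(Add(k, p), Add(p, Mul(Add(5, k), Mul(2, p)))) = Mul(Add(k, p), Add(p, Mul(2, p, Add(5, k)))))
Pow(Add(Function('C')(Function('d')(-1, -5), -8), Function('s')(-8)), 2) = Pow(Add(Mul(-8, Add(Mul(2, Pow(Add(-1, -5), 2)), Mul(11, Add(-1, -5)), Mul(11, -8), Mul(2, Add(-1, -5), -8))), -4), 2) = Pow(Add(Mul(-8, Add(Mul(2, Pow(-6, 2)), Mul(11, -6), -88, Mul(2, -6, -8))), -4), 2) = Pow(Add(Mul(-8, Add(Mul(2, 36), -66, -88, 96)), -4), 2) = Pow(Add(Mul(-8, Add(72, -66, -88, 96)), -4), 2) = Pow(Add(Mul(-8, 14), -4), 2) = Pow(Add(-112, -4), 2) = Pow(-116, 2) = 13456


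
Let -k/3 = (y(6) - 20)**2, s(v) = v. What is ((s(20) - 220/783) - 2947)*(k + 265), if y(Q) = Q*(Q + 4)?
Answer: 10394496635/783 ≈ 1.3275e+7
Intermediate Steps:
y(Q) = Q*(4 + Q)
k = -4800 (k = -3*(6*(4 + 6) - 20)**2 = -3*(6*10 - 20)**2 = -3*(60 - 20)**2 = -3*40**2 = -3*1600 = -4800)
((s(20) - 220/783) - 2947)*(k + 265) = ((20 - 220/783) - 2947)*(-4800 + 265) = ((20 - 220*1/783) - 2947)*(-4535) = ((20 - 220/783) - 2947)*(-4535) = (15440/783 - 2947)*(-4535) = -2292061/783*(-4535) = 10394496635/783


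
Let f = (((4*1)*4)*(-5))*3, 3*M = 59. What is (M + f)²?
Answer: 436921/9 ≈ 48547.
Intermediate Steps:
M = 59/3 (M = (⅓)*59 = 59/3 ≈ 19.667)
f = -240 (f = ((4*4)*(-5))*3 = (16*(-5))*3 = -80*3 = -240)
(M + f)² = (59/3 - 240)² = (-661/3)² = 436921/9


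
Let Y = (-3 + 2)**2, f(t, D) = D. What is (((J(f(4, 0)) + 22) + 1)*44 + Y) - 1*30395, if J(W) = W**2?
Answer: -29382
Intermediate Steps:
Y = 1 (Y = (-1)**2 = 1)
(((J(f(4, 0)) + 22) + 1)*44 + Y) - 1*30395 = (((0**2 + 22) + 1)*44 + 1) - 1*30395 = (((0 + 22) + 1)*44 + 1) - 30395 = ((22 + 1)*44 + 1) - 30395 = (23*44 + 1) - 30395 = (1012 + 1) - 30395 = 1013 - 30395 = -29382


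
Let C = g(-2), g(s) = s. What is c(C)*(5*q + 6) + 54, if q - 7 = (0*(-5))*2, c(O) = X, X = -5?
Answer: -151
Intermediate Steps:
C = -2
c(O) = -5
q = 7 (q = 7 + (0*(-5))*2 = 7 + 0*2 = 7 + 0 = 7)
c(C)*(5*q + 6) + 54 = -5*(5*7 + 6) + 54 = -5*(35 + 6) + 54 = -5*41 + 54 = -205 + 54 = -151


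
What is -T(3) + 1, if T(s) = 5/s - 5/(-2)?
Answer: -19/6 ≈ -3.1667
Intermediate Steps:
T(s) = 5/2 + 5/s (T(s) = 5/s - 5*(-½) = 5/s + 5/2 = 5/2 + 5/s)
-T(3) + 1 = -(5/2 + 5/3) + 1 = -1*25/6 + 1 = -25/6 + 1 = -19/6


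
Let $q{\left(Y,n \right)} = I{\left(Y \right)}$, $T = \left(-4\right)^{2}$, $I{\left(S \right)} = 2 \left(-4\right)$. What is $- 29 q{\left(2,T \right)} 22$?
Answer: $5104$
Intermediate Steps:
$I{\left(S \right)} = -8$
$T = 16$
$q{\left(Y,n \right)} = -8$
$- 29 q{\left(2,T \right)} 22 = \left(-29\right) \left(-8\right) 22 = 232 \cdot 22 = 5104$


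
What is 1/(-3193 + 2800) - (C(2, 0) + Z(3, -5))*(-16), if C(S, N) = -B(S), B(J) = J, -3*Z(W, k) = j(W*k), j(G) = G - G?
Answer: -12577/393 ≈ -32.003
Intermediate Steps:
j(G) = 0
Z(W, k) = 0 (Z(W, k) = -⅓*0 = 0)
C(S, N) = -S
1/(-3193 + 2800) - (C(2, 0) + Z(3, -5))*(-16) = 1/(-3193 + 2800) - (-1*2 + 0)*(-16) = 1/(-393) - (-2 + 0)*(-16) = -1/393 - (-2)*(-16) = -1/393 - 1*32 = -1/393 - 32 = -12577/393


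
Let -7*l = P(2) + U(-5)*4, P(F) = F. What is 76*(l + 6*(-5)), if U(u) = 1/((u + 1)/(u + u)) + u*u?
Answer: -3496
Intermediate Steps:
U(u) = u**2 + 2*u/(1 + u) (U(u) = 1/((1 + u)/((2*u))) + u**2 = 1/((1 + u)*(1/(2*u))) + u**2 = 1/((1 + u)/(2*u)) + u**2 = 2*u/(1 + u) + u**2 = u**2 + 2*u/(1 + u))
l = -16 (l = -(2 - 5*(2 - 5 + (-5)**2)/(1 - 5)*4)/7 = -(2 - 5*(2 - 5 + 25)/(-4)*4)/7 = -(2 - 5*(-1/4)*22*4)/7 = -(2 + (55/2)*4)/7 = -(2 + 110)/7 = -1/7*112 = -16)
76*(l + 6*(-5)) = 76*(-16 + 6*(-5)) = 76*(-16 - 30) = 76*(-46) = -3496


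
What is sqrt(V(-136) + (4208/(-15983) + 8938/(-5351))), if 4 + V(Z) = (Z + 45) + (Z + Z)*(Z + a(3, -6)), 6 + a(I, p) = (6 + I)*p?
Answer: sqrt(389243267040437142267)/85525033 ≈ 230.68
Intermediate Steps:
a(I, p) = -6 + p*(6 + I) (a(I, p) = -6 + (6 + I)*p = -6 + p*(6 + I))
V(Z) = 41 + Z + 2*Z*(-60 + Z) (V(Z) = -4 + ((Z + 45) + (Z + Z)*(Z + (-6 + 6*(-6) + 3*(-6)))) = -4 + ((45 + Z) + (2*Z)*(Z + (-6 - 36 - 18))) = -4 + ((45 + Z) + (2*Z)*(Z - 60)) = -4 + ((45 + Z) + (2*Z)*(-60 + Z)) = -4 + ((45 + Z) + 2*Z*(-60 + Z)) = -4 + (45 + Z + 2*Z*(-60 + Z)) = 41 + Z + 2*Z*(-60 + Z))
sqrt(V(-136) + (4208/(-15983) + 8938/(-5351))) = sqrt((41 - 119*(-136) + 2*(-136)**2) + (4208/(-15983) + 8938/(-5351))) = sqrt((41 + 16184 + 2*18496) + (4208*(-1/15983) + 8938*(-1/5351))) = sqrt((41 + 16184 + 36992) + (-4208/15983 - 8938/5351)) = sqrt(53217 - 165373062/85525033) = sqrt(4551220308099/85525033) = sqrt(389243267040437142267)/85525033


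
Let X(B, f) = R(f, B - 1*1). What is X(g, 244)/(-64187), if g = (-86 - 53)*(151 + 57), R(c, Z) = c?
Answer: -244/64187 ≈ -0.0038014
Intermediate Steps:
g = -28912 (g = -139*208 = -28912)
X(B, f) = f
X(g, 244)/(-64187) = 244/(-64187) = 244*(-1/64187) = -244/64187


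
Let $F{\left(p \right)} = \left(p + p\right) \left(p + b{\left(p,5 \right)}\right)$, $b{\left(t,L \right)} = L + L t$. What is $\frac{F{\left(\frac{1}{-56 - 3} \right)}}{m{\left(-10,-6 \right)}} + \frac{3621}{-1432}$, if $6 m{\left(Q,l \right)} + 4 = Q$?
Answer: $- \frac{85749819}{34893544} \approx -2.4575$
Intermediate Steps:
$m{\left(Q,l \right)} = - \frac{2}{3} + \frac{Q}{6}$
$F{\left(p \right)} = 2 p \left(5 + 6 p\right)$ ($F{\left(p \right)} = \left(p + p\right) \left(p + 5 \left(1 + p\right)\right) = 2 p \left(p + \left(5 + 5 p\right)\right) = 2 p \left(5 + 6 p\right)$)
$\frac{F{\left(\frac{1}{-56 - 3} \right)}}{m{\left(-10,-6 \right)}} + \frac{3621}{-1432} = \frac{2 \frac{1}{-56 - 3} \left(5 + \frac{6}{-56 - 3}\right)}{- \frac{2}{3} + \frac{1}{6} \left(-10\right)} + \frac{3621}{-1432} = \frac{2 \frac{1}{-59} \left(5 + \frac{6}{-59}\right)}{- \frac{2}{3} - \frac{5}{3}} + 3621 \left(- \frac{1}{1432}\right) = \frac{2 \left(- \frac{1}{59}\right) \left(5 + 6 \left(- \frac{1}{59}\right)\right)}{- \frac{7}{3}} - \frac{3621}{1432} = 2 \left(- \frac{1}{59}\right) \left(5 - \frac{6}{59}\right) \left(- \frac{3}{7}\right) - \frac{3621}{1432} = 2 \left(- \frac{1}{59}\right) \frac{289}{59} \left(- \frac{3}{7}\right) - \frac{3621}{1432} = \left(- \frac{578}{3481}\right) \left(- \frac{3}{7}\right) - \frac{3621}{1432} = \frac{1734}{24367} - \frac{3621}{1432} = - \frac{85749819}{34893544}$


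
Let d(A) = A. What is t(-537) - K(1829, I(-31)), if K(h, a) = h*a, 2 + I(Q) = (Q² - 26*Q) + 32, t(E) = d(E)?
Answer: -3287250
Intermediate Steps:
t(E) = E
I(Q) = 30 + Q² - 26*Q (I(Q) = -2 + ((Q² - 26*Q) + 32) = -2 + (32 + Q² - 26*Q) = 30 + Q² - 26*Q)
K(h, a) = a*h
t(-537) - K(1829, I(-31)) = -537 - (30 + (-31)² - 26*(-31))*1829 = -537 - (30 + 961 + 806)*1829 = -537 - 1797*1829 = -537 - 1*3286713 = -537 - 3286713 = -3287250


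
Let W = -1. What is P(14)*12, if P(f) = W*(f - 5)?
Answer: -108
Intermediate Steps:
P(f) = 5 - f (P(f) = -(f - 5) = -(-5 + f) = 5 - f)
P(14)*12 = (5 - 1*14)*12 = (5 - 14)*12 = -9*12 = -108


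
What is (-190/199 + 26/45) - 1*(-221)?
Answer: 1975679/8955 ≈ 220.62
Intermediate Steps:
(-190/199 + 26/45) - 1*(-221) = (-190*1/199 + 26*(1/45)) + 221 = (-190/199 + 26/45) + 221 = -3376/8955 + 221 = 1975679/8955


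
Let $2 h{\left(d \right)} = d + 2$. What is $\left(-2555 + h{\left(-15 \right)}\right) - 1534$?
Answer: $- \frac{8191}{2} \approx -4095.5$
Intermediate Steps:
$h{\left(d \right)} = 1 + \frac{d}{2}$ ($h{\left(d \right)} = \frac{d + 2}{2} = \frac{2 + d}{2} = 1 + \frac{d}{2}$)
$\left(-2555 + h{\left(-15 \right)}\right) - 1534 = \left(-2555 + \left(1 + \frac{1}{2} \left(-15\right)\right)\right) - 1534 = \left(-2555 + \left(1 - \frac{15}{2}\right)\right) - 1534 = \left(-2555 - \frac{13}{2}\right) - 1534 = - \frac{5123}{2} - 1534 = - \frac{8191}{2}$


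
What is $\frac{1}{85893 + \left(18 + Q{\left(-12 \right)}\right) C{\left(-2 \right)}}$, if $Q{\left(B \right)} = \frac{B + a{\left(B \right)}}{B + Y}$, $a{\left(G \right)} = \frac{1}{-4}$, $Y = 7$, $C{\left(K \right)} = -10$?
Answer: $\frac{2}{171377} \approx 1.167 \cdot 10^{-5}$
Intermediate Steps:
$a{\left(G \right)} = - \frac{1}{4}$
$Q{\left(B \right)} = \frac{- \frac{1}{4} + B}{7 + B}$ ($Q{\left(B \right)} = \frac{B - \frac{1}{4}}{B + 7} = \frac{- \frac{1}{4} + B}{7 + B}$)
$\frac{1}{85893 + \left(18 + Q{\left(-12 \right)}\right) C{\left(-2 \right)}} = \frac{1}{85893 + \left(18 + \frac{- \frac{1}{4} - 12}{7 - 12}\right) \left(-10\right)} = \frac{1}{85893 + \left(18 + \frac{1}{-5} \left(- \frac{49}{4}\right)\right) \left(-10\right)} = \frac{1}{85893 + \left(18 - - \frac{49}{20}\right) \left(-10\right)} = \frac{1}{85893 + \left(18 + \frac{49}{20}\right) \left(-10\right)} = \frac{1}{85893 + \frac{409}{20} \left(-10\right)} = \frac{1}{85893 - \frac{409}{2}} = \frac{1}{\frac{171377}{2}} = \frac{2}{171377}$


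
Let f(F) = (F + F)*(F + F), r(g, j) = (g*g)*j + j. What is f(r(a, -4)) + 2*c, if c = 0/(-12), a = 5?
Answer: 43264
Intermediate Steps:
c = 0 (c = 0*(-1/12) = 0)
r(g, j) = j + j*g**2 (r(g, j) = g**2*j + j = j*g**2 + j = j + j*g**2)
f(F) = 4*F**2 (f(F) = (2*F)*(2*F) = 4*F**2)
f(r(a, -4)) + 2*c = 4*(-4*(1 + 5**2))**2 + 2*0 = 4*(-4*(1 + 25))**2 + 0 = 4*(-4*26)**2 + 0 = 4*(-104)**2 + 0 = 4*10816 + 0 = 43264 + 0 = 43264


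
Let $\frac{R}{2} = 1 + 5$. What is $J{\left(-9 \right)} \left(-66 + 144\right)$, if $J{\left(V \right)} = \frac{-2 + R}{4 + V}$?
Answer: $-156$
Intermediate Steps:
$R = 12$ ($R = 2 \left(1 + 5\right) = 2 \cdot 6 = 12$)
$J{\left(V \right)} = \frac{10}{4 + V}$ ($J{\left(V \right)} = \frac{-2 + 12}{4 + V} = \frac{10}{4 + V}$)
$J{\left(-9 \right)} \left(-66 + 144\right) = \frac{10}{4 - 9} \left(-66 + 144\right) = \frac{10}{-5} \cdot 78 = 10 \left(- \frac{1}{5}\right) 78 = \left(-2\right) 78 = -156$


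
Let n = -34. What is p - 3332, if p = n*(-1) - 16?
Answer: -3314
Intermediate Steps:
p = 18 (p = -34*(-1) - 16 = 34 - 16 = 18)
p - 3332 = 18 - 3332 = -3314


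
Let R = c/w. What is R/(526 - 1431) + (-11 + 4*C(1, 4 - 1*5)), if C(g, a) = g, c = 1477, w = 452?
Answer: -2864897/409060 ≈ -7.0036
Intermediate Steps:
R = 1477/452 ≈ 3.2677
R/(526 - 1431) + (-11 + 4*C(1, 4 - 1*5)) = (1477/452)/(526 - 1431) + (-11 + 4*1) = (1477/452)/(-905) + (-11 + 4) = -1/905*1477/452 - 7 = -1477/409060 - 7 = -2864897/409060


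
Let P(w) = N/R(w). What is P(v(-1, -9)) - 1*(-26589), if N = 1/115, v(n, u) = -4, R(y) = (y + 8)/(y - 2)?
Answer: 6115467/230 ≈ 26589.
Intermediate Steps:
R(y) = (8 + y)/(-2 + y)
N = 1/115 ≈ 0.0086956
P(w) = (-2 + w)/(115*(8 + w)) (P(w) = 1/(115*(((8 + w)/(-2 + w)))) = ((-2 + w)/(8 + w))/115 = (-2 + w)/(115*(8 + w)))
P(v(-1, -9)) - 1*(-26589) = (-2 - 4)/(115*(8 - 4)) - 1*(-26589) = (1/115)*(-6)/4 + 26589 = (1/115)*(¼)*(-6) + 26589 = -3/230 + 26589 = 6115467/230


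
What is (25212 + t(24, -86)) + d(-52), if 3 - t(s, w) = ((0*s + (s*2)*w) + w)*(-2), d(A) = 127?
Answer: 16914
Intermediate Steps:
t(s, w) = 3 + 2*w + 4*s*w (t(s, w) = 3 - ((0*s + (s*2)*w) + w)*(-2) = 3 - ((0 + (2*s)*w) + w)*(-2) = 3 - ((0 + 2*s*w) + w)*(-2) = 3 - (2*s*w + w)*(-2) = 3 - (w + 2*s*w)*(-2) = 3 - (-2*w - 4*s*w) = 3 + (2*w + 4*s*w) = 3 + 2*w + 4*s*w)
(25212 + t(24, -86)) + d(-52) = (25212 + (3 + 2*(-86) + 4*24*(-86))) + 127 = (25212 + (3 - 172 - 8256)) + 127 = (25212 - 8425) + 127 = 16787 + 127 = 16914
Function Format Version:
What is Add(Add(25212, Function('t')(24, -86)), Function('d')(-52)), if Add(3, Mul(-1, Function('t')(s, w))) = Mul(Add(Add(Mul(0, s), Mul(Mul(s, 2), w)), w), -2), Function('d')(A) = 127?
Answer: 16914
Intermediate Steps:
Function('t')(s, w) = Add(3, Mul(2, w), Mul(4, s, w)) (Function('t')(s, w) = Add(3, Mul(-1, Mul(Add(Add(Mul(0, s), Mul(Mul(s, 2), w)), w), -2))) = Add(3, Mul(-1, Mul(Add(Add(0, Mul(Mul(2, s), w)), w), -2))) = Add(3, Mul(-1, Mul(Add(Add(0, Mul(2, s, w)), w), -2))) = Add(3, Mul(-1, Mul(Add(Mul(2, s, w), w), -2))) = Add(3, Mul(-1, Mul(Add(w, Mul(2, s, w)), -2))) = Add(3, Mul(-1, Add(Mul(-2, w), Mul(-4, s, w)))) = Add(3, Add(Mul(2, w), Mul(4, s, w))) = Add(3, Mul(2, w), Mul(4, s, w)))
Add(Add(25212, Function('t')(24, -86)), Function('d')(-52)) = Add(Add(25212, Add(3, Mul(2, -86), Mul(4, 24, -86))), 127) = Add(Add(25212, Add(3, -172, -8256)), 127) = Add(Add(25212, -8425), 127) = Add(16787, 127) = 16914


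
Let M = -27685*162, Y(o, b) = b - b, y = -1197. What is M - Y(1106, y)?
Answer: -4484970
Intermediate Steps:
Y(o, b) = 0
M = -4484970
M - Y(1106, y) = -4484970 - 1*0 = -4484970 + 0 = -4484970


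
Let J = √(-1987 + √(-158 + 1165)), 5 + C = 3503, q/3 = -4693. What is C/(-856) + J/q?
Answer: -1749/428 - I*√(1987 - √1007)/14079 ≈ -4.0864 - 0.0031407*I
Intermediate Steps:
q = -14079 (q = 3*(-4693) = -14079)
C = 3498 (C = -5 + 3503 = 3498)
J = √(-1987 + √1007) ≈ 44.218*I
C/(-856) + J/q = 3498/(-856) + √(-1987 + √1007)/(-14079) = 3498*(-1/856) + √(-1987 + √1007)*(-1/14079) = -1749/428 - √(-1987 + √1007)/14079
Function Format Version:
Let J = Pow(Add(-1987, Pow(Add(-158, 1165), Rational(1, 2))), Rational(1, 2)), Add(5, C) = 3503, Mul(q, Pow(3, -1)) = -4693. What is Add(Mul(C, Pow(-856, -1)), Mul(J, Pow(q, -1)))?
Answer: Add(Rational(-1749, 428), Mul(Rational(-1, 14079), I, Pow(Add(1987, Mul(-1, Pow(1007, Rational(1, 2)))), Rational(1, 2)))) ≈ Add(-4.0864, Mul(-0.0031407, I))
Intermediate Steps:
q = -14079 (q = Mul(3, -4693) = -14079)
C = 3498 (C = Add(-5, 3503) = 3498)
J = Pow(Add(-1987, Pow(1007, Rational(1, 2))), Rational(1, 2)) ≈ Mul(44.218, I)
Add(Mul(C, Pow(-856, -1)), Mul(J, Pow(q, -1))) = Add(Mul(3498, Pow(-856, -1)), Mul(Pow(Add(-1987, Pow(1007, Rational(1, 2))), Rational(1, 2)), Pow(-14079, -1))) = Add(Mul(3498, Rational(-1, 856)), Mul(Pow(Add(-1987, Pow(1007, Rational(1, 2))), Rational(1, 2)), Rational(-1, 14079))) = Add(Rational(-1749, 428), Mul(Rational(-1, 14079), Pow(Add(-1987, Pow(1007, Rational(1, 2))), Rational(1, 2))))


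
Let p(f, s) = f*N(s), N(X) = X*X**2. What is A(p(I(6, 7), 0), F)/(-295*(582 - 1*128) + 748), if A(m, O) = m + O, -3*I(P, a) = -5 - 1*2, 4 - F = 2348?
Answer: 1172/66591 ≈ 0.017600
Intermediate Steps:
F = -2344 (F = 4 - 1*2348 = 4 - 2348 = -2344)
I(P, a) = 7/3 (I(P, a) = -(-5 - 1*2)/3 = -(-5 - 2)/3 = -1/3*(-7) = 7/3)
N(X) = X**3
p(f, s) = f*s**3
A(m, O) = O + m
A(p(I(6, 7), 0), F)/(-295*(582 - 1*128) + 748) = (-2344 + (7/3)*0**3)/(-295*(582 - 1*128) + 748) = (-2344 + (7/3)*0)/(-295*(582 - 128) + 748) = (-2344 + 0)/(-295*454 + 748) = -2344/(-133930 + 748) = -2344/(-133182) = -2344*(-1/133182) = 1172/66591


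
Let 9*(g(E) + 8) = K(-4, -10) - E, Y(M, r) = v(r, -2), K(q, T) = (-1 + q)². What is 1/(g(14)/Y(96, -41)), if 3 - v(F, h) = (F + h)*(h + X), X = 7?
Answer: -1962/61 ≈ -32.164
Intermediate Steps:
v(F, h) = 3 - (7 + h)*(F + h) (v(F, h) = 3 - (F + h)*(h + 7) = 3 - (F + h)*(7 + h) = 3 - (7 + h)*(F + h))
Y(M, r) = 13 - 5*r (Y(M, r) = 3 - 1*(-2)² - 7*r - 7*(-2) - 1*r*(-2) = 3 - 1*4 - 7*r + 14 + 2*r = 3 - 4 - 7*r + 14 + 2*r = 13 - 5*r)
g(E) = -47/9 - E/9 (g(E) = -8 + ((-1 - 4)² - E)/9 = -8 + ((-5)² - E)/9 = -8 + (25 - E)/9 = -8 + (25/9 - E/9) = -47/9 - E/9)
1/(g(14)/Y(96, -41)) = 1/((-47/9 - ⅑*14)/(13 - 5*(-41))) = 1/((-47/9 - 14/9)/(13 + 205)) = 1/(-61/9/218) = 1/(-61/9*1/218) = 1/(-61/1962) = -1962/61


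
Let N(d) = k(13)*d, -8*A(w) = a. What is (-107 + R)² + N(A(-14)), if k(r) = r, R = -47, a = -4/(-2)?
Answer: 94851/4 ≈ 23713.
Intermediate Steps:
a = 2 (a = -4*(-½) = 2)
A(w) = -¼ (A(w) = -⅛*2 = -¼)
N(d) = 13*d
(-107 + R)² + N(A(-14)) = (-107 - 47)² + 13*(-¼) = (-154)² - 13/4 = 23716 - 13/4 = 94851/4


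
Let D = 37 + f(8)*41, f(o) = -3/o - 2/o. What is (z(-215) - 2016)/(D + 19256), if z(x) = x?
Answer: -17848/154139 ≈ -0.11579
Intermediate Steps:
f(o) = -5/o
D = 91/8 (D = 37 - 5/8*41 = 37 - 205/8 = 91/8 ≈ 11.375)
(z(-215) - 2016)/(D + 19256) = (-215 - 2016)/(91/8 + 19256) = -2231/154139/8 = -2231*8/154139 = -17848/154139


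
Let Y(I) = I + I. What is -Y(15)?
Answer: -30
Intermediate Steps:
Y(I) = 2*I
-Y(15) = -2*15 = -1*30 = -30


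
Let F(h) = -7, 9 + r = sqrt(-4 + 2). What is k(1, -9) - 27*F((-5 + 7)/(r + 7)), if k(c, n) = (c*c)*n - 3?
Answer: 177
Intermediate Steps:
r = -9 + I*sqrt(2) (r = -9 + sqrt(-4 + 2) = -9 + sqrt(-2) = -9 + I*sqrt(2) ≈ -9.0 + 1.4142*I)
k(c, n) = -3 + n*c**2 (k(c, n) = c**2*n - 3 = n*c**2 - 3 = -3 + n*c**2)
k(1, -9) - 27*F((-5 + 7)/(r + 7)) = (-3 - 9*1**2) - 27*(-7) = (-3 - 9*1) + 189 = (-3 - 9) + 189 = -12 + 189 = 177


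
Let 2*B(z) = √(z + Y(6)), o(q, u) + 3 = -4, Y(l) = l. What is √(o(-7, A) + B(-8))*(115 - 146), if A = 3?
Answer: -31*√(-28 + 2*I*√2)/2 ≈ -4.1373 - 82.123*I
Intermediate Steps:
o(q, u) = -7 (o(q, u) = -3 - 4 = -7)
B(z) = √(6 + z)/2 (B(z) = √(z + 6)/2 = √(6 + z)/2)
√(o(-7, A) + B(-8))*(115 - 146) = √(-7 + √(6 - 8)/2)*(115 - 146) = √(-7 + √(-2)/2)*(-31) = √(-7 + (I*√2)/2)*(-31) = √(-7 + I*√2/2)*(-31) = -31*√(-7 + I*√2/2)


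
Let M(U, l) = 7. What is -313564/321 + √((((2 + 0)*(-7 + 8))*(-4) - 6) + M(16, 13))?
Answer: -313564/321 + I*√7 ≈ -976.83 + 2.6458*I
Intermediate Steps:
-313564/321 + √((((2 + 0)*(-7 + 8))*(-4) - 6) + M(16, 13)) = -313564/321 + √((((2 + 0)*(-7 + 8))*(-4) - 6) + 7) = -313564/321 + √(((2*1)*(-4) - 6) + 7) = -277*1132/321 + √((2*(-4) - 6) + 7) = -313564/321 + √((-8 - 6) + 7) = -313564/321 + √(-14 + 7) = -313564/321 + √(-7) = -313564/321 + I*√7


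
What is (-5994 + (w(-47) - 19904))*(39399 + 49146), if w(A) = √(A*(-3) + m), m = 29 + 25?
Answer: -2293138410 + 88545*√195 ≈ -2.2919e+9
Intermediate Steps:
m = 54
w(A) = √(54 - 3*A) (w(A) = √(A*(-3) + 54) = √(-3*A + 54) = √(54 - 3*A))
(-5994 + (w(-47) - 19904))*(39399 + 49146) = (-5994 + (√(54 - 3*(-47)) - 19904))*(39399 + 49146) = (-5994 + (√(54 + 141) - 19904))*88545 = (-5994 + (√195 - 19904))*88545 = (-5994 + (-19904 + √195))*88545 = (-25898 + √195)*88545 = -2293138410 + 88545*√195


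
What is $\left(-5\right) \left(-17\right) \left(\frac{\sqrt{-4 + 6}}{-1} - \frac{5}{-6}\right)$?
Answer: $\frac{425}{6} - 85 \sqrt{2} \approx -49.375$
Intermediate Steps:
$\left(-5\right) \left(-17\right) \left(\frac{\sqrt{-4 + 6}}{-1} - \frac{5}{-6}\right) = 85 \left(\sqrt{2} \left(-1\right) - - \frac{5}{6}\right) = 85 \left(- \sqrt{2} + \frac{5}{6}\right) = 85 \left(\frac{5}{6} - \sqrt{2}\right) = \frac{425}{6} - 85 \sqrt{2}$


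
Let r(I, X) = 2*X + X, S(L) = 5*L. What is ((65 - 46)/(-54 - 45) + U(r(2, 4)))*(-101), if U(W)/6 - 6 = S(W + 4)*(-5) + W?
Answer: 22919627/99 ≈ 2.3151e+5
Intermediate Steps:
r(I, X) = 3*X
U(W) = -564 - 144*W (U(W) = 36 + 6*((5*(W + 4))*(-5) + W) = 36 + 6*((5*(4 + W))*(-5) + W) = 36 + 6*((20 + 5*W)*(-5) + W) = 36 + 6*((-100 - 25*W) + W) = 36 + 6*(-100 - 24*W) = 36 + (-600 - 144*W) = -564 - 144*W)
((65 - 46)/(-54 - 45) + U(r(2, 4)))*(-101) = ((65 - 46)/(-54 - 45) + (-564 - 432*4))*(-101) = (19/(-99) + (-564 - 144*12))*(-101) = (19*(-1/99) + (-564 - 1728))*(-101) = (-19/99 - 2292)*(-101) = -226927/99*(-101) = 22919627/99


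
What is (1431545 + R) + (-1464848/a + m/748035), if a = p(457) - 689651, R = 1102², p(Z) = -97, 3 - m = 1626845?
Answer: 113766024754577807/42996303765 ≈ 2.6459e+6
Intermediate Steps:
m = -1626842 (m = 3 - 1*1626845 = 3 - 1626845 = -1626842)
R = 1214404
a = -689748 (a = -97 - 689651 = -689748)
(1431545 + R) + (-1464848/a + m/748035) = (1431545 + 1214404) + (-1464848/(-689748) - 1626842/748035) = 2645949 + (-1464848*(-1/689748) - 1626842*1/748035) = 2645949 + (366212/172437 - 1626842/748035) = 2645949 - 2196120178/42996303765 = 113766024754577807/42996303765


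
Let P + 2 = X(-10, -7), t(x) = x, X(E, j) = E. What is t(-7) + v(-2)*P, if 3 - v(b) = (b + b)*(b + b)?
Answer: 149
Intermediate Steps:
v(b) = 3 - 4*b**2 (v(b) = 3 - (b + b)*(b + b) = 3 - 2*b*2*b = 3 - 4*b**2)
P = -12 (P = -2 - 10 = -12)
t(-7) + v(-2)*P = -7 + (3 - 4*(-2)**2)*(-12) = -7 + (3 - 4*4)*(-12) = -7 + (3 - 16)*(-12) = -7 - 13*(-12) = -7 + 156 = 149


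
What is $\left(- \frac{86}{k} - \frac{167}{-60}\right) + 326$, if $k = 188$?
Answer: $\frac{925879}{2820} \approx 328.33$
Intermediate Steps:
$\left(- \frac{86}{k} - \frac{167}{-60}\right) + 326 = \left(- \frac{86}{188} - \frac{167}{-60}\right) + 326 = \left(\left(-86\right) \frac{1}{188} - - \frac{167}{60}\right) + 326 = \left(- \frac{43}{94} + \frac{167}{60}\right) + 326 = \frac{6559}{2820} + 326 = \frac{925879}{2820}$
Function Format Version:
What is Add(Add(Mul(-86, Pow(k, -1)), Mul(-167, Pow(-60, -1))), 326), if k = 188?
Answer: Rational(925879, 2820) ≈ 328.33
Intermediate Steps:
Add(Add(Mul(-86, Pow(k, -1)), Mul(-167, Pow(-60, -1))), 326) = Add(Add(Mul(-86, Pow(188, -1)), Mul(-167, Pow(-60, -1))), 326) = Add(Add(Mul(-86, Rational(1, 188)), Mul(-167, Rational(-1, 60))), 326) = Add(Add(Rational(-43, 94), Rational(167, 60)), 326) = Add(Rational(6559, 2820), 326) = Rational(925879, 2820)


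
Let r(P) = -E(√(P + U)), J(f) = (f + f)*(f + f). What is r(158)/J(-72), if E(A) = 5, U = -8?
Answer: -5/20736 ≈ -0.00024113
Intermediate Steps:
J(f) = 4*f² (J(f) = (2*f)*(2*f) = 4*f²)
r(P) = -5 (r(P) = -1*5 = -5)
r(158)/J(-72) = -5/(4*(-72)²) = -5/(4*5184) = -5/20736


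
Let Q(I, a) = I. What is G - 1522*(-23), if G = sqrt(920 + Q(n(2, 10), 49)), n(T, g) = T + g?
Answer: 35006 + 2*sqrt(233) ≈ 35037.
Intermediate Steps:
G = 2*sqrt(233) (G = sqrt(920 + (2 + 10)) = sqrt(920 + 12) = sqrt(932) = 2*sqrt(233) ≈ 30.529)
G - 1522*(-23) = 2*sqrt(233) - 1522*(-23) = 2*sqrt(233) + 35006 = 35006 + 2*sqrt(233)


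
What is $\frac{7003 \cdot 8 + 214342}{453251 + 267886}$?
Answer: $\frac{90122}{240379} \approx 0.37492$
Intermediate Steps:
$\frac{7003 \cdot 8 + 214342}{453251 + 267886} = \frac{56024 + 214342}{721137} = 270366 \cdot \frac{1}{721137} = \frac{90122}{240379}$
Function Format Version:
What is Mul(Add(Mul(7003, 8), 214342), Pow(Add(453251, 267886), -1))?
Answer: Rational(90122, 240379) ≈ 0.37492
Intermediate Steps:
Mul(Add(Mul(7003, 8), 214342), Pow(Add(453251, 267886), -1)) = Mul(Add(56024, 214342), Pow(721137, -1)) = Mul(270366, Rational(1, 721137)) = Rational(90122, 240379)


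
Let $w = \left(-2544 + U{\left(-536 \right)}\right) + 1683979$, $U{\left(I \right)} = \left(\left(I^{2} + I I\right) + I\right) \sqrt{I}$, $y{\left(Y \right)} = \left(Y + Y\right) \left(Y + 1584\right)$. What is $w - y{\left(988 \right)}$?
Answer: $-3400837 + 1148112 i \sqrt{134} \approx -3.4008 \cdot 10^{6} + 1.329 \cdot 10^{7} i$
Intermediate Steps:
$y{\left(Y \right)} = 2 Y \left(1584 + Y\right)$
$U{\left(I \right)} = \sqrt{I} \left(I + 2 I^{2}\right)$ ($U{\left(I \right)} = \left(\left(I^{2} + I^{2}\right) + I\right) \sqrt{I} = \left(2 I^{2} + I\right) \sqrt{I} = \left(I + 2 I^{2}\right) \sqrt{I} = \sqrt{I} \left(I + 2 I^{2}\right)$)
$w = 1681435 + 1148112 i \sqrt{134}$ ($w = \left(-2544 + \left(-536\right)^{\frac{3}{2}} \left(1 + 2 \left(-536\right)\right)\right) + 1683979 = \left(-2544 + - 1072 i \sqrt{134} \left(1 - 1072\right)\right) + 1683979 = \left(-2544 + - 1072 i \sqrt{134} \left(-1071\right)\right) + 1683979 = \left(-2544 + 1148112 i \sqrt{134}\right) + 1683979 = 1681435 + 1148112 i \sqrt{134} \approx 1.6814 \cdot 10^{6} + 1.329 \cdot 10^{7} i$)
$w - y{\left(988 \right)} = \left(1681435 + 1148112 i \sqrt{134}\right) - 2 \cdot 988 \left(1584 + 988\right) = \left(1681435 + 1148112 i \sqrt{134}\right) - 2 \cdot 988 \cdot 2572 = \left(1681435 + 1148112 i \sqrt{134}\right) - 5082272 = -3400837 + 1148112 i \sqrt{134}$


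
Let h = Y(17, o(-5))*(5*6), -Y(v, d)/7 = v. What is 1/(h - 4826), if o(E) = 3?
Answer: -1/8396 ≈ -0.00011910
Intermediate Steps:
Y(v, d) = -7*v
h = -3570 (h = (-7*17)*(5*6) = -119*30 = -3570)
1/(h - 4826) = 1/(-3570 - 4826) = 1/(-8396) = -1/8396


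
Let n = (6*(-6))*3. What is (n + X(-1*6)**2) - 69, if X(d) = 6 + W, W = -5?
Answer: -176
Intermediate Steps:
n = -108 (n = -36*3 = -108)
X(d) = 1 (X(d) = 6 - 5 = 1)
(n + X(-1*6)**2) - 69 = (-108 + 1**2) - 69 = (-108 + 1) - 69 = -107 - 69 = -176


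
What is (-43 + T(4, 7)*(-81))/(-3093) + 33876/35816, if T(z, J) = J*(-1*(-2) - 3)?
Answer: 21502721/27694722 ≈ 0.77642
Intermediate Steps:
T(z, J) = -J (T(z, J) = J*(2 - 3) = J*(-1) = -J)
(-43 + T(4, 7)*(-81))/(-3093) + 33876/35816 = (-43 - 1*7*(-81))/(-3093) + 33876/35816 = (-43 - 7*(-81))*(-1/3093) + 33876*(1/35816) = (-43 + 567)*(-1/3093) + 8469/8954 = 524*(-1/3093) + 8469/8954 = -524/3093 + 8469/8954 = 21502721/27694722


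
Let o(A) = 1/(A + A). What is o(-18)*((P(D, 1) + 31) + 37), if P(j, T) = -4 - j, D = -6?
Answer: -35/18 ≈ -1.9444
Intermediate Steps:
o(A) = 1/(2*A)
o(-18)*((P(D, 1) + 31) + 37) = ((½)/(-18))*(((-4 - 1*(-6)) + 31) + 37) = ((½)*(-1/18))*(((-4 + 6) + 31) + 37) = -((2 + 31) + 37)/36 = -(33 + 37)/36 = -1/36*70 = -35/18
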